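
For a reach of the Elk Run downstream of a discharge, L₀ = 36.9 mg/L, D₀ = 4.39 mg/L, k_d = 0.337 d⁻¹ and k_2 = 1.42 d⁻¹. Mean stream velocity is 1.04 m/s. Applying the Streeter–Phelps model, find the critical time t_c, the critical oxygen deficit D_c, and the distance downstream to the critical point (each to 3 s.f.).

t_c ≈ 0.883 d; D_c ≈ 6.50 mg/L; x_c ≈ 79.4 km

t_c = [1/(k_2−k_d)] ln[(k_2/k_d)(1 − D₀(k_2−k_d)/(k_d L₀))]
= [1/(1.42−0.337)] ln[(1.42/0.337)(1 − 4.39×1.083/(0.337×36.9))]
= (1/1.083) ln[4.214 × 0.6177] = 0.9234 × ln(2.603) = 0.9234 × 0.9565 = 0.8832 d.
L(t_c) = L₀ e^(−k_d t_c) = 36.9 × 0.7426 = 27.40 mg/L, and at the critical point k_2 D_c = k_d L, so D_c = (0.337/1.42) × 27.40 = 6.503 mg/L.
x_c = v t_c = 1.04 m/s × 0.8832 d × 86400 s/d = 79360 m ≈ 79.4 km.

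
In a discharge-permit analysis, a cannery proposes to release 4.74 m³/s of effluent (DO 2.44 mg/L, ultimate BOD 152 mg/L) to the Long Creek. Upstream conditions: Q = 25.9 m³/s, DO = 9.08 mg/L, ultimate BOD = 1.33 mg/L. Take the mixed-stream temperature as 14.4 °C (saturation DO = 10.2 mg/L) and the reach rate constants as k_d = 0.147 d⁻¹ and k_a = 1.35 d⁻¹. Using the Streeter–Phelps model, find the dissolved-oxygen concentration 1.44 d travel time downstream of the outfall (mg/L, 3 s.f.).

Mixed DO = (25.9×9.08 + 4.74×2.44)/(25.9+4.74) = 246.7/30.64 = 8.053 mg/L.
Mixed L₀ = (25.9×1.33 + 4.74×152)/(30.64) = 754.9/30.64 = 24.64 mg/L.
Initial deficit D₀ = C_s − DO₀ = 10.2 − 8.053 = 2.147 mg/L.
D(1.44) = [0.147×24.64/(1.35−0.147)](e^(−0.147×1.44) − e^(−1.35×1.44)) + 2.147 e^(−1.35×1.44)
= 3.011 × (0.8092 − 0.1431) + 2.147 × 0.1431 = 2.313 mg/L.
DO = 10.2 − 2.313 = 7.887 mg/L.

DO ≈ 7.89 mg/L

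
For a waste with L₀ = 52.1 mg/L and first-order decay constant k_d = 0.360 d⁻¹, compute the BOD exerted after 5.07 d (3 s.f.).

y ≈ 43.7 mg/L

y_t = L₀(1 − e^(−k_d t)) = 52.1 × (1 − e^(−0.360×5.07))
= 52.1 × (1 − 0.1612) = 52.1 × 0.8388 = 43.70 mg/L.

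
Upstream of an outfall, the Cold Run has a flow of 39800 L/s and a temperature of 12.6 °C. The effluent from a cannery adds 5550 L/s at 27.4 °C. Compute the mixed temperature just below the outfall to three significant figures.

Flow-weighted mixing: C = (Q_r C_r + Q_w C_w)/(Q_r + Q_w)
= (39800×12.6 + 5550×27.4)/(39800 + 5550) = 653600/45350 = 14.41 °C.

14.4 °C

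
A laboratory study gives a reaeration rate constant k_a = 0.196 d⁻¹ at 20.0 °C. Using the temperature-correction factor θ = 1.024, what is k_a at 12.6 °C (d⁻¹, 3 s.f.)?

k_a(T₂) = k_a(T₁) · θ^(T₂−T₁) = 0.196 × 1.024^(12.6−20.0)
= 0.196 × 1.024^-7.40 = 0.196 × 0.8390 = 0.1645 d⁻¹.

k_a ≈ 0.164 d⁻¹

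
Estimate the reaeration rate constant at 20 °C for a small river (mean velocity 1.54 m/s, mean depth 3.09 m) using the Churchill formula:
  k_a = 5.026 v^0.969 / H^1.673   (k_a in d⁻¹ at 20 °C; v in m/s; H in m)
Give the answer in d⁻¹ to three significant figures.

k_a ≈ 1.16 d⁻¹

k_a = 5.026 × 1.54^0.969 / 3.09^1.673 = 5.026 × 1.520 / 6.602 = 1.157 d⁻¹.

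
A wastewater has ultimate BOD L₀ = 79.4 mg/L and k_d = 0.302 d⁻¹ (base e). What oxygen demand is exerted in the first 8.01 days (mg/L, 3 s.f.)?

y ≈ 72.3 mg/L

y_t = L₀(1 − e^(−k_d t)) = 79.4 × (1 − e^(−0.302×8.01))
= 79.4 × (1 − 0.08901) = 79.4 × 0.9110 = 72.33 mg/L.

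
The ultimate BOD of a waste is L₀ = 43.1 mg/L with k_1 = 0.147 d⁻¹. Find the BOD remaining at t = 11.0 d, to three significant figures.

L_t = L₀ e^(−k_1 t) = 43.1 × e^(−0.147×11.0) = 43.1 × 0.1985 = 8.555 mg/L.

L ≈ 8.56 mg/L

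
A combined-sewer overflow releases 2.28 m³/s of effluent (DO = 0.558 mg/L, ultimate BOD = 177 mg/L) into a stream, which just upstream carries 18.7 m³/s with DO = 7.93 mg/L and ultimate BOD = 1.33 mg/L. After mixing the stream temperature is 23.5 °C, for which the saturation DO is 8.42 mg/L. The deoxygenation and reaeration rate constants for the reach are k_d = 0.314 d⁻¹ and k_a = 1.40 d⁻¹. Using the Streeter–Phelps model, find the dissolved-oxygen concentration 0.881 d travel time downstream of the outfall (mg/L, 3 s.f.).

Mixed DO = (18.7×7.93 + 2.28×0.558)/(18.7+2.28) = 149.6/20.98 = 7.129 mg/L.
Mixed L₀ = (18.7×1.33 + 2.28×177)/(20.98) = 428.4/20.98 = 20.42 mg/L.
Initial deficit D₀ = C_s − DO₀ = 8.42 − 7.129 = 1.291 mg/L.
D(0.881) = [0.314×20.42/(1.40−0.314)](e^(−0.314×0.881) − e^(−1.40×0.881)) + 1.291 e^(−1.40×0.881)
= 5.904 × (0.7583 − 0.2913) + 1.291 × 0.2913 = 3.134 mg/L.
DO = 8.42 − 3.134 = 5.286 mg/L.

DO ≈ 5.29 mg/L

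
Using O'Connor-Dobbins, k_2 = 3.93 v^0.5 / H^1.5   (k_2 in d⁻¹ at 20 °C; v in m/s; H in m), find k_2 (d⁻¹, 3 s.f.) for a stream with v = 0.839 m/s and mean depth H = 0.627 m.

k_2 ≈ 7.25 d⁻¹

k_2 = 3.93 × 0.839^0.5 / 0.627^1.5 = 3.93 × 0.9160 / 0.4965 = 7.251 d⁻¹.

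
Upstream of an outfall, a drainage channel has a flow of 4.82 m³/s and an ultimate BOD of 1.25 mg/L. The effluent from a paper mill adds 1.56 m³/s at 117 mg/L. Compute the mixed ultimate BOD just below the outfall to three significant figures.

Flow-weighted mixing: C = (Q_r C_r + Q_w C_w)/(Q_r + Q_w)
= (4.82×1.25 + 1.56×117)/(4.82 + 1.56) = 188.5/6.380 = 29.55 mg/L.

29.6 mg/L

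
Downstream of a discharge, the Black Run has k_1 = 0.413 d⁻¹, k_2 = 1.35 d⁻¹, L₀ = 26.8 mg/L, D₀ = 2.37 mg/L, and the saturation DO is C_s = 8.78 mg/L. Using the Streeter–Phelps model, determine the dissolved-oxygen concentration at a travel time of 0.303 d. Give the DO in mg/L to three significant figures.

DO ≈ 4.63 mg/L

k_1 L₀/(k_2−k_1) = 0.413×26.8/(1.35−0.413) = 11.07/0.9370 = 11.81 mg/L.
e^(−k_1 t) = e^(−0.413×0.3030) = 0.8824; e^(−k_2 t) = e^(−1.35×0.3030) = 0.6643.
D = 11.81 × (0.8824 − 0.6643) + 2.37 × 0.6643 = 2.576 + 1.574 = 4.151 mg/L.
DO = C_s − D = 8.78 − 4.151 = 4.629 mg/L.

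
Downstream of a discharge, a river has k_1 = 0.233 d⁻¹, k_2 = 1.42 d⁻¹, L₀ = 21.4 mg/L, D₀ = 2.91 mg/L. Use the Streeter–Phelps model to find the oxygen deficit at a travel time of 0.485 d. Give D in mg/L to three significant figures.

D ≈ 3.10 mg/L

k_1 L₀/(k_2−k_1) = 0.233×21.4/(1.42−0.233) = 4.986/1.187 = 4.201 mg/L.
e^(−k_1 t) = e^(−0.233×0.4850) = 0.8931; e^(−k_2 t) = e^(−1.42×0.4850) = 0.5022.
D = 4.201 × (0.8931 − 0.5022) + 2.91 × 0.5022 = 1.642 + 1.461 = 3.104 mg/L.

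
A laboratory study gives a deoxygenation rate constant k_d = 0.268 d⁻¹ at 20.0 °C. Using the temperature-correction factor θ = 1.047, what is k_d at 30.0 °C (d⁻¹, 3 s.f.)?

k_d ≈ 0.424 d⁻¹

k_d(T₂) = k_d(T₁) · θ^(T₂−T₁) = 0.268 × 1.047^(30.0−20.0)
= 0.268 × 1.047^10.0 = 0.268 × 1.583 = 0.4242 d⁻¹.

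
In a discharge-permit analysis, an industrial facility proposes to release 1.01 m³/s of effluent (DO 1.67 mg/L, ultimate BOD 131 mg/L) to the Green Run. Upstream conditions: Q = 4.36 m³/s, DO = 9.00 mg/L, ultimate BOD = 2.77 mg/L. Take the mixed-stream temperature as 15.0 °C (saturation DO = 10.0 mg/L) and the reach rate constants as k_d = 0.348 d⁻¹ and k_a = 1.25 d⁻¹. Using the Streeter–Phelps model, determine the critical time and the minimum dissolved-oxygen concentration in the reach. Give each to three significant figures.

Mixed DO = (4.36×9.00 + 1.01×1.67)/(4.36+1.01) = 40.93/5.370 = 7.621 mg/L.
Mixed L₀ = (4.36×2.77 + 1.01×131)/(5.370) = 144.4/5.370 = 26.89 mg/L.
Initial deficit D₀ = C_s − DO₀ = 10.0 − 7.621 = 2.379 mg/L.
t_c = (1/0.9020) ln[(1.25/0.348)(1 − 2.379×0.9020/(0.348×26.89))] = 1.109 × ln(2.768) = 1.129 d.
D_c = (0.348/1.25) × 26.89 × e^(−0.348×1.129) = 0.2784 × 26.89 × 0.6751 = 5.054 mg/L.
Minimum DO = 10.0 − 5.054 = 4.946 mg/L.

t_c ≈ 1.13 d; minimum DO ≈ 4.95 mg/L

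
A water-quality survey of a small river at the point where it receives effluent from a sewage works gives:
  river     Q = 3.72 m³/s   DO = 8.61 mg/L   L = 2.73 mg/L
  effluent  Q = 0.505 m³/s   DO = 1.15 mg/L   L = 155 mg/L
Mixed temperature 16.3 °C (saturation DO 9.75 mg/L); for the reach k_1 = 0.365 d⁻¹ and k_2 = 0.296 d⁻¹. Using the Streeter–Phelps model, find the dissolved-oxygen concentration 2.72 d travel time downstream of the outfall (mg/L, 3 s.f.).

Mixed DO = (3.72×8.61 + 0.505×1.15)/(3.72+0.505) = 32.61/4.225 = 7.718 mg/L.
Mixed L₀ = (3.72×2.73 + 0.505×155)/(4.225) = 88.43/4.225 = 20.93 mg/L.
Initial deficit D₀ = C_s − DO₀ = 9.75 − 7.718 = 2.032 mg/L.
D(2.72) = [0.365×20.93/(0.296−0.365)](e^(−0.365×2.72) − e^(−0.296×2.72)) + 2.032 e^(−0.296×2.72)
= -110.7 × (0.3705 − 0.4470) + 2.032 × 0.4470 = 9.378 mg/L.
DO = 9.75 − 9.378 = 0.3722 mg/L.

DO ≈ 0.372 mg/L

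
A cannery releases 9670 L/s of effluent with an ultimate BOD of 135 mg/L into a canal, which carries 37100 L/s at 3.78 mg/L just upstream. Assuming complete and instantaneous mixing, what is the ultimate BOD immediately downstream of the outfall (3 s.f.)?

Flow-weighted mixing: C = (Q_r C_r + Q_w C_w)/(Q_r + Q_w)
= (37100×3.78 + 9670×135)/(37100 + 9670) = 1.446×10^6/46770 = 30.91 mg/L.

30.9 mg/L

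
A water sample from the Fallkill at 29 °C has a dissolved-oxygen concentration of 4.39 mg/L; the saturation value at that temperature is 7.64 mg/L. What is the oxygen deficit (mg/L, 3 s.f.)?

D = C_s − C = 7.64 − 4.39 = 3.25 mg/L.

D ≈ 3.25 mg/L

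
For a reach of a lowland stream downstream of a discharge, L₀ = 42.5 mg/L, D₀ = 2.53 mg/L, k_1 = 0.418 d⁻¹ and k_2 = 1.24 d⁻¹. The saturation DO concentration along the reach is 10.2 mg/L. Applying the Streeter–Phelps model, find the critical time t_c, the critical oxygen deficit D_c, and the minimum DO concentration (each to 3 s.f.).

t_c ≈ 1.17 d; D_c ≈ 8.78 mg/L; min DO ≈ 1.42 mg/L

With k_2/k_1 = 2.967 and 1 − D₀(k_2−k_1)/(k_1 L₀) = 0.8829,
t_c = ln(2.967 × 0.8829) / (1.24 − 0.418) = ln(2.619) / 0.8220 = 0.9629/0.8220 = 1.171 d.
L(t_c) = L₀ e^(−k_1 t_c) = 42.5 × 0.6128 = 26.05 mg/L, and at the critical point k_2 D_c = k_1 L, so D_c = (0.418/1.24) × 26.05 = 8.780 mg/L.
Minimum DO = C_s − D_c = 10.2 − 8.780 = 1.420 mg/L.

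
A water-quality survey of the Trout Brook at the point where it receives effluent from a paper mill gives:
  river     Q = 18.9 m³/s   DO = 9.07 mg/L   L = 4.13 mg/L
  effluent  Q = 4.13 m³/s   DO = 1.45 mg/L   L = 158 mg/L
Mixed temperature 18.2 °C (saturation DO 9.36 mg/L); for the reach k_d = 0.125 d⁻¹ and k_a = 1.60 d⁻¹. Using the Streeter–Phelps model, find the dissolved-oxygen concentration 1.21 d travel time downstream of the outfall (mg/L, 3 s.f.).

Mixed DO = (18.9×9.07 + 4.13×1.45)/(18.9+4.13) = 177.4/23.03 = 7.703 mg/L.
Mixed L₀ = (18.9×4.13 + 4.13×158)/(23.03) = 730.6/23.03 = 31.72 mg/L.
Initial deficit D₀ = C_s − DO₀ = 9.36 − 7.703 = 1.657 mg/L.
D(1.21) = [0.125×31.72/(1.60−0.125)](e^(−0.125×1.21) − e^(−1.60×1.21)) + 1.657 e^(−1.60×1.21)
= 2.688 × (0.8596 − 0.1443) + 1.657 × 0.1443 = 2.162 mg/L.
DO = 9.36 − 2.162 = 7.198 mg/L.

DO ≈ 7.20 mg/L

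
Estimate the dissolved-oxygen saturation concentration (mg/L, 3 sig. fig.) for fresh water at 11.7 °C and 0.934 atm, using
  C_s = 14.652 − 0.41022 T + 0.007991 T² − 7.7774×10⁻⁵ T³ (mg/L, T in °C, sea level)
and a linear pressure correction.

At sea level: C_s = 14.652 − 0.41022×11.7 + 0.007991×11.7² − 7.7774×10⁻⁵×11.7³ = 10.82 mg/L.
Pressure correction: C_s' = 10.82 × 0.934 = 10.11 mg/L.

C_s ≈ 10.1 mg/L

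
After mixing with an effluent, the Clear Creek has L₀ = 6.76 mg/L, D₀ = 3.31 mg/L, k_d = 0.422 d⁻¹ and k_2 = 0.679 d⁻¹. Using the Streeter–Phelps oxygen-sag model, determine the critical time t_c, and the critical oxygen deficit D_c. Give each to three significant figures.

t_c = [1/(k_2−k_d)] ln[(k_2/k_d)(1 − D₀(k_2−k_d)/(k_d L₀))]
= [1/(0.679−0.422)] ln[(0.679/0.422)(1 − 3.31×0.2570/(0.422×6.76))]
= (1/0.2570) ln[1.609 × 0.7018] = 3.891 × ln(1.129) = 3.891 × 0.1215 = 0.4728 d.
D_c = (k_d/k_2) L₀ e^(−k_d t_c) = (0.422/0.679) × 6.76 × e^(−0.422×0.4728) = 0.6215 × 6.76 × 0.8191 = 3.441 mg/L.

t_c ≈ 0.473 d; D_c ≈ 3.44 mg/L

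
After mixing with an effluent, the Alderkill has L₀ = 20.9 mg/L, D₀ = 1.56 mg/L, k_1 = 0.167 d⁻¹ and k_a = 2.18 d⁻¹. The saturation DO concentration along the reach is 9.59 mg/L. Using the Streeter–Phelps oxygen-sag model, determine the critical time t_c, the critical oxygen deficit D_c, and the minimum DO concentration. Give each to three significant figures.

With k_a/k_1 = 13.05 and 1 − D₀(k_a−k_1)/(k_1 L₀) = 0.1003,
t_c = ln(13.05 × 0.1003) / (2.18 − 0.167) = ln(1.309) / 2.013 = 0.2693/2.013 = 0.1338 d.
D_c = (k_1/k_a) L₀ e^(−k_1 t_c) = (0.167/2.18) × 20.9 × e^(−0.167×0.1338) = 0.07661 × 20.9 × 0.9779 = 1.566 mg/L.
Minimum DO = C_s − D_c = 9.59 − 1.566 = 8.024 mg/L.

t_c ≈ 0.134 d; D_c ≈ 1.57 mg/L; min DO ≈ 8.02 mg/L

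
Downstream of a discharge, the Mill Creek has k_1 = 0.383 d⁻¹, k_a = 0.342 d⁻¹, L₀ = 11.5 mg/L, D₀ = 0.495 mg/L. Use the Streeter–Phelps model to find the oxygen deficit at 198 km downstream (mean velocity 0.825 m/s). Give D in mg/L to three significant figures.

Travel time t = x/v = 198 km / (0.825 m/s) = 198000 m / 0.825 m/s = 240000 s = 2.778 d.
k_1 L₀/(k_a−k_1) = 0.383×11.5/(0.342−0.383) = 4.405/-0.04100 = -107.4 mg/L.
e^(−k_1 t) = e^(−0.383×2.778) = 0.3451; e^(−k_a t) = e^(−0.342×2.778) = 0.3867.
D = -107.4 × (0.3451 − 0.3867) + 0.495 × 0.3867 = 4.472 + 0.1914 = 4.664 mg/L.

D ≈ 4.66 mg/L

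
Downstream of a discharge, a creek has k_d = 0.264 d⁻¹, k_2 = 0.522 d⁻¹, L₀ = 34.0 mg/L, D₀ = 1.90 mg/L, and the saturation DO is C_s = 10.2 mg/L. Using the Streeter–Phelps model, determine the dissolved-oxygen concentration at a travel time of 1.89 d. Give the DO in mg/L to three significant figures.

DO ≈ 1.34 mg/L

k_d L₀/(k_2−k_d) = 0.264×34.0/(0.522−0.264) = 8.976/0.2580 = 34.79 mg/L.
e^(−k_d t) = e^(−0.264×1.890) = 0.6072; e^(−k_2 t) = e^(−0.522×1.890) = 0.3728.
D = 34.79 × (0.6072 − 0.3728) + 1.90 × 0.3728 = 8.152 + 0.7084 = 8.860 mg/L.
DO = C_s − D = 10.2 − 8.860 = 1.340 mg/L.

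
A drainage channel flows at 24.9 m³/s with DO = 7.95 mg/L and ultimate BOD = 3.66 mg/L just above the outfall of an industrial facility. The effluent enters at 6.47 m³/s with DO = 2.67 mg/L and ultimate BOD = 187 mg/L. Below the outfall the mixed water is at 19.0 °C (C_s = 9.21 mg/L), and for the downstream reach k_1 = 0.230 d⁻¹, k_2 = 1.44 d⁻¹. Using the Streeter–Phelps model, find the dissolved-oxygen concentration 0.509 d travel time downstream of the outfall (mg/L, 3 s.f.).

Mixed DO = (24.9×7.95 + 6.47×2.67)/(24.9+6.47) = 215.2/31.37 = 6.861 mg/L.
Mixed L₀ = (24.9×3.66 + 6.47×187)/(31.37) = 1301/31.37 = 41.47 mg/L.
Initial deficit D₀ = C_s − DO₀ = 9.21 − 6.861 = 2.349 mg/L.
D(0.509) = [0.230×41.47/(1.44−0.230)](e^(−0.230×0.509) − e^(−1.44×0.509)) + 2.349 e^(−1.44×0.509)
= 7.883 × (0.8895 − 0.4805) + 2.349 × 0.4805 = 4.353 mg/L.
DO = 9.21 − 4.353 = 4.857 mg/L.

DO ≈ 4.86 mg/L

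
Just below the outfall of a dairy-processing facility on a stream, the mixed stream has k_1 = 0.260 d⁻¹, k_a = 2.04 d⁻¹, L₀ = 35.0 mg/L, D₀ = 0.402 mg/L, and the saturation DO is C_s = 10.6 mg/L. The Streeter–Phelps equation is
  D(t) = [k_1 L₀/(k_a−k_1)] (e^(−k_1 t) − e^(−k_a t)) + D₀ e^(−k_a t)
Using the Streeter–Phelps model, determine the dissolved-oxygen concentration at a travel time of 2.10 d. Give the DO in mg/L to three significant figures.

DO ≈ 7.70 mg/L

k_1 L₀/(k_a−k_1) = 0.260×35.0/(2.04−0.260) = 9.100/1.780 = 5.112 mg/L.
e^(−k_1 t) = e^(−0.260×2.100) = 0.5793; e^(−k_a t) = e^(−2.04×2.100) = 0.01379.
D = 5.112 × (0.5793 − 0.01379) + 0.402 × 0.01379 = 2.891 + 0.005543 = 2.896 mg/L.
DO = C_s − D = 10.6 − 2.896 = 7.704 mg/L.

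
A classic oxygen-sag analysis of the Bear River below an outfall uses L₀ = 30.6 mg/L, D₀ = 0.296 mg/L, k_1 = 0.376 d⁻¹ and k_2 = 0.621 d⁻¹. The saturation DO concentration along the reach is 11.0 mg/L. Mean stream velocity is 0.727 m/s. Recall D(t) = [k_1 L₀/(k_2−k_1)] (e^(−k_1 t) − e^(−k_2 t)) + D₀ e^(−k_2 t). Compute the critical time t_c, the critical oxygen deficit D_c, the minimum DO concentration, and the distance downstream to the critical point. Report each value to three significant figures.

t_c = [1/(k_2−k_1)] ln[(k_2/k_1)(1 − D₀(k_2−k_1)/(k_1 L₀))]
= [1/(0.621−0.376)] ln[(0.621/0.376)(1 − 0.296×0.2450/(0.376×30.6))]
= (1/0.2450) ln[1.652 × 0.9937] = 4.082 × ln(1.641) = 4.082 × 0.4954 = 2.022 d.
L(t_c) = L₀ e^(−k_1 t_c) = 30.6 × 0.4675 = 14.31 mg/L, and at the critical point k_2 D_c = k_1 L, so D_c = (0.376/0.621) × 14.31 = 8.662 mg/L.
Minimum DO = C_s − D_c = 11.0 − 8.662 = 2.338 mg/L.
x_c = v t_c = 0.727 m/s × 2.022 d × 86400 s/d = 127000 m ≈ 127 km.

t_c ≈ 2.02 d; D_c ≈ 8.66 mg/L; min DO ≈ 2.34 mg/L; x_c ≈ 127 km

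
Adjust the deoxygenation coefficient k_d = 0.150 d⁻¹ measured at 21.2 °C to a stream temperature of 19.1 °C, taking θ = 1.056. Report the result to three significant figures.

k_d(T₂) = k_d(T₁) · θ^(T₂−T₁) = 0.150 × 1.056^(19.1−21.2)
= 0.150 × 1.056^-2.10 = 0.150 × 0.8919 = 0.1338 d⁻¹.

k_d ≈ 0.134 d⁻¹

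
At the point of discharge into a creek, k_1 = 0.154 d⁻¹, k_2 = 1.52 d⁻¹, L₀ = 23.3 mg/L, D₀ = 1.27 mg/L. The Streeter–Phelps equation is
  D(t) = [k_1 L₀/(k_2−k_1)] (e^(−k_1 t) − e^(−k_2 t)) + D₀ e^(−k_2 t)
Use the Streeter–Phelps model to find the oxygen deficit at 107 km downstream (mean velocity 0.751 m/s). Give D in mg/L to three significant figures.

Travel time t = x/v = 107 km / (0.751 m/s) = 107000 m / 0.751 m/s = 142500 s = 1.649 d.
k_1 L₀/(k_2−k_1) = 0.154×23.3/(1.52−0.154) = 3.588/1.366 = 2.627 mg/L.
e^(−k_1 t) = e^(−0.154×1.649) = 0.7757; e^(−k_2 t) = e^(−1.52×1.649) = 0.08155.
D = 2.627 × (0.7757 − 0.08155) + 1.27 × 0.08155 = 1.823 + 0.1036 = 1.927 mg/L.

D ≈ 1.93 mg/L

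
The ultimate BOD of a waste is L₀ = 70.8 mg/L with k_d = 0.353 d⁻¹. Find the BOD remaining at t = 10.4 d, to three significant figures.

L ≈ 1.80 mg/L

L_t = L₀ e^(−k_d t) = 70.8 × e^(−0.353×10.4) = 70.8 × 0.02545 = 1.802 mg/L.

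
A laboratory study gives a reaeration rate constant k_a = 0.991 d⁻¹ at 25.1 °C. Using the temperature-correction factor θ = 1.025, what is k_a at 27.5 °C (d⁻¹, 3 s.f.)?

k_a ≈ 1.05 d⁻¹

k_a(T₂) = k_a(T₁) · θ^(T₂−T₁) = 0.991 × 1.025^(27.5−25.1)
= 0.991 × 1.025^2.40 = 0.991 × 1.061 = 1.052 d⁻¹.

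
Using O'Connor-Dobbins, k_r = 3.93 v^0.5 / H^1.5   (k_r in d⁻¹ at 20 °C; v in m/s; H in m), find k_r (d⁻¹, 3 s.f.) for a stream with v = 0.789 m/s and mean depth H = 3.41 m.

k_r ≈ 0.554 d⁻¹

k_r = 3.93 × 0.789^0.5 / 3.41^1.5 = 3.93 × 0.8883 / 6.297 = 0.5544 d⁻¹.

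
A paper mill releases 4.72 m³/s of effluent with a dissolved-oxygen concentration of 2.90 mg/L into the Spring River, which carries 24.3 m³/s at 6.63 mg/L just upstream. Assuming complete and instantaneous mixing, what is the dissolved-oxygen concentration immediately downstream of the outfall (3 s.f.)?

Flow-weighted mixing: C = (Q_r C_r + Q_w C_w)/(Q_r + Q_w)
= (24.3×6.63 + 4.72×2.90)/(24.3 + 4.72) = 174.8/29.02 = 6.023 mg/L.

6.02 mg/L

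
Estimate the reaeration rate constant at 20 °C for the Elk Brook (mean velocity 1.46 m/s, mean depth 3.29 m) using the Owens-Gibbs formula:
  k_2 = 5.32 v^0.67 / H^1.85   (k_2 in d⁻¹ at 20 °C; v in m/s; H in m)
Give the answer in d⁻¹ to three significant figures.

k_2 = 5.32 × 1.46^0.67 / 3.29^1.85 = 5.32 × 1.289 / 9.053 = 0.7572 d⁻¹.

k_2 ≈ 0.757 d⁻¹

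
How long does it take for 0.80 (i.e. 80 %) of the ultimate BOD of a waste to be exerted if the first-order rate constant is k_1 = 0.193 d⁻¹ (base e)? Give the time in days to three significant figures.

y/L₀ = 1 − e^(−k_1 t) = 0.80 ⇒ e^(−k_1 t) = 0.200
t = −ln(0.200) / 0.193 = 1.609 / 0.193 = 8.339 d.

t ≈ 8.34 d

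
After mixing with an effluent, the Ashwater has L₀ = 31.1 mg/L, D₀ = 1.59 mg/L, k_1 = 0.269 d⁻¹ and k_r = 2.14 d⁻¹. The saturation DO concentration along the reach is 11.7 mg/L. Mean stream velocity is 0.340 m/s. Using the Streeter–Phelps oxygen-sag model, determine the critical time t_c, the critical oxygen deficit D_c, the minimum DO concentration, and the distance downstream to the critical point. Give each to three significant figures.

t_c ≈ 0.874 d; D_c ≈ 3.09 mg/L; min DO ≈ 8.61 mg/L; x_c ≈ 25.7 km

t_c = [1/(k_r−k_1)] ln[(k_r/k_1)(1 − D₀(k_r−k_1)/(k_1 L₀))]
= [1/(2.14−0.269)] ln[(2.14/0.269)(1 − 1.59×1.871/(0.269×31.1))]
= (1/1.871) ln[7.955 × 0.6444] = 0.5345 × ln(5.126) = 0.5345 × 1.634 = 0.8736 d.
D_c = (k_1/k_r) L₀ e^(−k_1 t_c) = (0.269/2.14) × 31.1 × e^(−0.269×0.8736) = 0.1257 × 31.1 × 0.7906 = 3.091 mg/L.
Minimum DO = C_s − D_c = 11.7 − 3.091 = 8.609 mg/L.
x_c = v t_c = 0.340 m/s × 0.8736 d × 86400 s/d = 25660 m ≈ 25.7 km.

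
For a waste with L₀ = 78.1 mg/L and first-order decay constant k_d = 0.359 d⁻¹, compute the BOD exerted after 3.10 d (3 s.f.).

y ≈ 52.4 mg/L

y_t = L₀(1 − e^(−k_d t)) = 78.1 × (1 − e^(−0.359×3.10))
= 78.1 × (1 − 0.3286) = 78.1 × 0.6714 = 52.44 mg/L.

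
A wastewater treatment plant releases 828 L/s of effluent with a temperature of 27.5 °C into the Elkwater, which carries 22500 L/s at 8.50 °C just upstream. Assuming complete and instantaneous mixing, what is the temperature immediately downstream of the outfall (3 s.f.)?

Flow-weighted mixing: C = (Q_r C_r + Q_w C_w)/(Q_r + Q_w)
= (22500×8.50 + 828×27.5)/(22500 + 828) = 214000/23330 = 9.174 °C.

9.17 °C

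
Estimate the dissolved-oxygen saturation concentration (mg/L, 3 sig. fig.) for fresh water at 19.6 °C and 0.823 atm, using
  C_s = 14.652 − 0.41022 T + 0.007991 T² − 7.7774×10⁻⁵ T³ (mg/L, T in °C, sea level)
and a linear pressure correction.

At sea level: C_s = 14.652 − 0.41022×19.6 + 0.007991×19.6² − 7.7774×10⁻⁵×19.6³ = 9.096 mg/L.
Pressure correction: C_s' = 9.096 × 0.823 = 7.486 mg/L.

C_s ≈ 7.49 mg/L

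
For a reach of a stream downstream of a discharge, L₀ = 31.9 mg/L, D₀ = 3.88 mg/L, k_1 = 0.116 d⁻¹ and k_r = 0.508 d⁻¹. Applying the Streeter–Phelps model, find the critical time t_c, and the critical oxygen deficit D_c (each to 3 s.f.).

t_c ≈ 2.42 d; D_c ≈ 5.50 mg/L

At the critical point dD/dt = 0, so k_1 L₀ e^(−k_1 t) = k_r D. Substituting D(t) from the Streeter–Phelps equation and solving for t gives
t_c = ln[(k_r/k_1)(1 − D₀(k_r−k_1)/(k_1 L₀))] / (k_r−k_1).
Here k_r−k_1 = 0.3920 d⁻¹ and 1 − D₀(k_r−k_1)/(k_1 L₀) = 1 − 3.88×0.3920/(0.116×31.9) = 0.5890, so
t_c = ln(4.379 × 0.5890) / 0.3920 = 0.9475 / 0.3920 = 2.417 d.
L(t_c) = L₀ e^(−k_1 t_c) = 31.9 × 0.7555 = 24.10 mg/L, and at the critical point k_r D_c = k_1 L, so D_c = (0.116/0.508) × 24.10 = 5.503 mg/L.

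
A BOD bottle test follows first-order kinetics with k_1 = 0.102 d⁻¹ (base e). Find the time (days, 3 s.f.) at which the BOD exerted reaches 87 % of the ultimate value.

y/L₀ = 1 − e^(−k_1 t) = 0.87 ⇒ e^(−k_1 t) = 0.130
t = −ln(0.130) / 0.102 = 2.040 / 0.102 = 20.00 d.

t ≈ 20.0 d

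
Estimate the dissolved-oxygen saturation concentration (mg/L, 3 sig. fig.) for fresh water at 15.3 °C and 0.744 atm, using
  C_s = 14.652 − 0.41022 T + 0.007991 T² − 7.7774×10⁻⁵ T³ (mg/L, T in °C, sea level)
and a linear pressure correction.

At sea level: C_s = 14.652 − 0.41022×15.3 + 0.007991×15.3² − 7.7774×10⁻⁵×15.3³ = 9.968 mg/L.
Pressure correction: C_s' = 9.968 × 0.744 = 7.416 mg/L.

C_s ≈ 7.42 mg/L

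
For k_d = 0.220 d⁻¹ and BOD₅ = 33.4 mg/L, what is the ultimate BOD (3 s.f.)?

L₀ ≈ 50.1 mg/L

BOD₅ = L₀(1 − e^(−5k_d)) ⇒ L₀ = BOD₅ / (1 − e^(−5×0.220))
= 33.4 / (1 − 0.3329) = 33.4 / 0.6671 = 50.07 mg/L.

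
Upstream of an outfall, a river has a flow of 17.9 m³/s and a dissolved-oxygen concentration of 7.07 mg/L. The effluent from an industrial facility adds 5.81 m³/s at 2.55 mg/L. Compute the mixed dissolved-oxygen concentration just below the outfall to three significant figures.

Flow-weighted mixing: C = (Q_r C_r + Q_w C_w)/(Q_r + Q_w)
= (17.9×7.07 + 5.81×2.55)/(17.9 + 5.81) = 141.4/23.71 = 5.962 mg/L.

5.96 mg/L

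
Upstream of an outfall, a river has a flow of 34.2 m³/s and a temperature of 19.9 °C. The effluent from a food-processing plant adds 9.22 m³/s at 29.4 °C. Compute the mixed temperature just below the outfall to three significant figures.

Flow-weighted mixing: C = (Q_r C_r + Q_w C_w)/(Q_r + Q_w)
= (34.2×19.9 + 9.22×29.4)/(34.2 + 9.22) = 951.6/43.42 = 21.92 °C.

21.9 °C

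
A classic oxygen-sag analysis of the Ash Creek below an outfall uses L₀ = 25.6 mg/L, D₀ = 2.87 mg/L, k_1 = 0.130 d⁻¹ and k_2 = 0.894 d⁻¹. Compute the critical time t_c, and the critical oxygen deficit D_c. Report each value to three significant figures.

t_c ≈ 1.12 d; D_c ≈ 3.22 mg/L

t_c = [1/(k_2−k_1)] ln[(k_2/k_1)(1 − D₀(k_2−k_1)/(k_1 L₀))]
= [1/(0.894−0.130)] ln[(0.894/0.130)(1 − 2.87×0.7640/(0.130×25.6))]
= (1/0.7640) ln[6.877 × 0.3411] = 1.309 × ln(2.346) = 1.309 × 0.8527 = 1.116 d.
L(t_c) = L₀ e^(−k_1 t_c) = 25.6 × 0.8649 = 22.14 mg/L, and at the critical point k_2 D_c = k_1 L, so D_c = (0.130/0.894) × 22.14 = 3.220 mg/L.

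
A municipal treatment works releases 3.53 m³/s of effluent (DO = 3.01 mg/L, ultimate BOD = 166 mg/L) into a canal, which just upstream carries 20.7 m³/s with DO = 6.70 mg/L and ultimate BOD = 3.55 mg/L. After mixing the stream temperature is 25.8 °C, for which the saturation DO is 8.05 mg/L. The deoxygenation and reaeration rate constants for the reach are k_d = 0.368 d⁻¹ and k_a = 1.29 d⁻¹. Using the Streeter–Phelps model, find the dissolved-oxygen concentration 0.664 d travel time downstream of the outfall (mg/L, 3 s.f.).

Mixed DO = (20.7×6.70 + 3.53×3.01)/(20.7+3.53) = 149.3/24.23 = 6.162 mg/L.
Mixed L₀ = (20.7×3.55 + 3.53×166)/(24.23) = 659.5/24.23 = 27.22 mg/L.
Initial deficit D₀ = C_s − DO₀ = 8.05 − 6.162 = 1.888 mg/L.
D(0.664) = [0.368×27.22/(1.29−0.368)](e^(−0.368×0.664) − e^(−1.29×0.664)) + 1.888 e^(−1.29×0.664)
= 10.86 × (0.7832 − 0.4246) + 1.888 × 0.4246 = 4.697 mg/L.
DO = 8.05 − 4.697 = 3.353 mg/L.

DO ≈ 3.35 mg/L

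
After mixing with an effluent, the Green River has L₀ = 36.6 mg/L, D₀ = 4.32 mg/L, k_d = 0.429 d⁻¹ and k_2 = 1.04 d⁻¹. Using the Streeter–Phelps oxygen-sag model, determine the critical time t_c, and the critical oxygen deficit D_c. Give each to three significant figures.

With k_2/k_d = 2.424 and 1 − D₀(k_2−k_d)/(k_d L₀) = 0.8319,
t_c = ln(2.424 × 0.8319) / (1.04 − 0.429) = ln(2.017) / 0.6110 = 0.7015/0.6110 = 1.148 d.
L(t_c) = L₀ e^(−k_d t_c) = 36.6 × 0.6111 = 22.37 mg/L, and at the critical point k_2 D_c = k_d L, so D_c = (0.429/1.04) × 22.37 = 9.226 mg/L.

t_c ≈ 1.15 d; D_c ≈ 9.23 mg/L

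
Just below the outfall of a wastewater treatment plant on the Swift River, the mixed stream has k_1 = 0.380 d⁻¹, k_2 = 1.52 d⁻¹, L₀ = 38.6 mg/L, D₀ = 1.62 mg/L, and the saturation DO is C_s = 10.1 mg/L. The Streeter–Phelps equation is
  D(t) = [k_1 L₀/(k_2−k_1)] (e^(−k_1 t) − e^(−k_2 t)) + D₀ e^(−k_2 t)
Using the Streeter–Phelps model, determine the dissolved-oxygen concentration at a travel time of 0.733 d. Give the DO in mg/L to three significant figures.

DO ≈ 4.05 mg/L

k_1 L₀/(k_2−k_1) = 0.380×38.6/(1.52−0.380) = 14.67/1.140 = 12.87 mg/L.
e^(−k_1 t) = e^(−0.380×0.7330) = 0.7569; e^(−k_2 t) = e^(−1.52×0.7330) = 0.3282.
D = 12.87 × (0.7569 − 0.3282) + 1.62 × 0.3282 = 5.516 + 0.5317 = 6.048 mg/L.
DO = C_s − D = 10.1 − 6.048 = 4.052 mg/L.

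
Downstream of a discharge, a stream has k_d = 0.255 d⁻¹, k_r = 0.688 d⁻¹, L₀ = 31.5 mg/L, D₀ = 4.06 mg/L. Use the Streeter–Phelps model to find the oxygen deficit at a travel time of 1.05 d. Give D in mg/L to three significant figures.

k_d L₀/(k_r−k_d) = 0.255×31.5/(0.688−0.255) = 8.033/0.4330 = 18.55 mg/L.
e^(−k_d t) = e^(−0.255×1.050) = 0.7651; e^(−k_r t) = e^(−0.688×1.050) = 0.4856.
D = 18.55 × (0.7651 − 0.4856) + 4.06 × 0.4856 = 5.185 + 1.971 = 7.157 mg/L.

D ≈ 7.16 mg/L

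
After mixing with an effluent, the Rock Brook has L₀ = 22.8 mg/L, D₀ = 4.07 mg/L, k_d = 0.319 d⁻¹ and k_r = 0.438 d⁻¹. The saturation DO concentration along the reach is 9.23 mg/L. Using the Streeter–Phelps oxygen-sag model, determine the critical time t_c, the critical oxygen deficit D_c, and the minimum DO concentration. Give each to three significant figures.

t_c ≈ 2.09 d; D_c ≈ 8.54 mg/L; min DO ≈ 0.691 mg/L

t_c = [1/(k_r−k_d)] ln[(k_r/k_d)(1 − D₀(k_r−k_d)/(k_d L₀))]
= [1/(0.438−0.319)] ln[(0.438/0.319)(1 − 4.07×0.1190/(0.319×22.8))]
= (1/0.1190) ln[1.373 × 0.9334] = 8.403 × ln(1.282) = 8.403 × 0.2481 = 2.085 d.
D_c = (k_d/k_r) L₀ e^(−k_d t_c) = (0.319/0.438) × 22.8 × e^(−0.319×2.085) = 0.7283 × 22.8 × 0.5142 = 8.539 mg/L.
Minimum DO = C_s − D_c = 9.23 − 8.539 = 0.6912 mg/L.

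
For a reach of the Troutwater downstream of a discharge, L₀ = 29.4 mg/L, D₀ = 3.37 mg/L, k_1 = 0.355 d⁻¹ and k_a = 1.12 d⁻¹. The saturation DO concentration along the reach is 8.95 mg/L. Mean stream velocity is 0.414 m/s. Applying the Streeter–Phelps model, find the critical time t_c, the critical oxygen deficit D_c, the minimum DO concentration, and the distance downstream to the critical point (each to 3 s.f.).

t_c ≈ 1.13 d; D_c ≈ 6.24 mg/L; min DO ≈ 2.71 mg/L; x_c ≈ 40.5 km

With k_a/k_1 = 3.155 and 1 − D₀(k_a−k_1)/(k_1 L₀) = 0.7530,
t_c = ln(3.155 × 0.7530) / (1.12 − 0.355) = ln(2.376) / 0.7650 = 0.8653/0.7650 = 1.131 d.
L(t_c) = L₀ e^(−k_1 t_c) = 29.4 × 0.6693 = 19.68 mg/L, and at the critical point k_a D_c = k_1 L, so D_c = (0.355/1.12) × 19.68 = 6.237 mg/L.
Minimum DO = C_s − D_c = 8.95 − 6.237 = 2.713 mg/L.
x_c = v t_c = 0.414 m/s × 1.131 d × 86400 s/d = 40460 m ≈ 40.5 km.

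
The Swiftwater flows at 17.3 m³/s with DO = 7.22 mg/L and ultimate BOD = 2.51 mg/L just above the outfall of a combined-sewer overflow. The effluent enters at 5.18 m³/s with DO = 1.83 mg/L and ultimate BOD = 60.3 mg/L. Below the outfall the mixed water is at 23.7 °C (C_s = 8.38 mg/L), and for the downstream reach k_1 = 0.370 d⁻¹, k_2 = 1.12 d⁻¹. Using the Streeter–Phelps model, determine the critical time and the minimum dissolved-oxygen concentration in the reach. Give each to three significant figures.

Mixed DO = (17.3×7.22 + 5.18×1.83)/(17.3+5.18) = 134.4/22.48 = 5.978 mg/L.
Mixed L₀ = (17.3×2.51 + 5.18×60.3)/(22.48) = 355.8/22.48 = 15.83 mg/L.
Initial deficit D₀ = C_s − DO₀ = 8.38 − 5.978 = 2.402 mg/L.
t_c = (1/0.7500) ln[(1.12/0.370)(1 − 2.402×0.7500/(0.370×15.83))] = 1.333 × ln(2.096) = 0.9866 d.
D_c = (0.370/1.12) × 15.83 × e^(−0.370×0.9866) = 0.3304 × 15.83 × 0.6942 = 3.629 mg/L.
Minimum DO = 8.38 − 3.629 = 4.751 mg/L.

t_c ≈ 0.987 d; minimum DO ≈ 4.75 mg/L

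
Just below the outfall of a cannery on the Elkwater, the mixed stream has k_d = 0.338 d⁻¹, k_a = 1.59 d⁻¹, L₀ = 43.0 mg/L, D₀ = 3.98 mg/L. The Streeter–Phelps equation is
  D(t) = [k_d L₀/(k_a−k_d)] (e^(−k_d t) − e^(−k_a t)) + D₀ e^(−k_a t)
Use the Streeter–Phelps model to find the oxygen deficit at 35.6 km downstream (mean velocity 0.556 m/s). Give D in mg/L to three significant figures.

D ≈ 6.69 mg/L

Travel time t = x/v = 35.6 km / (0.556 m/s) = 35600 m / 0.556 m/s = 64030 s = 0.7411 d.
k_d L₀/(k_a−k_d) = 0.338×43.0/(1.59−0.338) = 14.53/1.252 = 11.61 mg/L.
e^(−k_d t) = e^(−0.338×0.7411) = 0.7784; e^(−k_a t) = e^(−1.59×0.7411) = 0.3078.
D = 11.61 × (0.7784 − 0.3078) + 3.98 × 0.3078 = 5.463 + 1.225 = 6.688 mg/L.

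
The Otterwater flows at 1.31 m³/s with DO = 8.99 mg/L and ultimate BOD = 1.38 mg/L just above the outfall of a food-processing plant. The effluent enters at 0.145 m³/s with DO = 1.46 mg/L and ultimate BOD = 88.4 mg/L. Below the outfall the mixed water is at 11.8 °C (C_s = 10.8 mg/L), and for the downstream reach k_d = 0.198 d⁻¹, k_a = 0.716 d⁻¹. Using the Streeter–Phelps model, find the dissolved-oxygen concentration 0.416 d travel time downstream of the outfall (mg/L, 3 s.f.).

Mixed DO = (1.31×8.99 + 0.145×1.46)/(1.31+0.145) = 11.99/1.455 = 8.240 mg/L.
Mixed L₀ = (1.31×1.38 + 0.145×88.4)/(1.455) = 14.63/1.455 = 10.05 mg/L.
Initial deficit D₀ = C_s − DO₀ = 10.8 − 8.240 = 2.560 mg/L.
D(0.416) = [0.198×10.05/(0.716−0.198)](e^(−0.198×0.416) − e^(−0.716×0.416)) + 2.560 e^(−0.716×0.416)
= 3.842 × (0.9209 − 0.7424) + 2.560 × 0.7424 = 2.587 mg/L.
DO = 10.8 − 2.587 = 8.213 mg/L.

DO ≈ 8.21 mg/L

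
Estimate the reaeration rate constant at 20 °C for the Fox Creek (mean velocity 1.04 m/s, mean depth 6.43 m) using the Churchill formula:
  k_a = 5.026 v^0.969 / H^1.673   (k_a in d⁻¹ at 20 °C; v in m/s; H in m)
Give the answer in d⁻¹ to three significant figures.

k_a = 5.026 × 1.04^0.969 / 6.43^1.673 = 5.026 × 1.039 / 22.50 = 0.2321 d⁻¹.

k_a ≈ 0.232 d⁻¹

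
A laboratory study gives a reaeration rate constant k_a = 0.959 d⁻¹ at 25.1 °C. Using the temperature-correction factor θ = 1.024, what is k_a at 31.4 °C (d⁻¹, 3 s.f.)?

k_a(T₂) = k_a(T₁) · θ^(T₂−T₁) = 0.959 × 1.024^(31.4−25.1)
= 0.959 × 1.024^6.30 = 0.959 × 1.161 = 1.114 d⁻¹.

k_a ≈ 1.11 d⁻¹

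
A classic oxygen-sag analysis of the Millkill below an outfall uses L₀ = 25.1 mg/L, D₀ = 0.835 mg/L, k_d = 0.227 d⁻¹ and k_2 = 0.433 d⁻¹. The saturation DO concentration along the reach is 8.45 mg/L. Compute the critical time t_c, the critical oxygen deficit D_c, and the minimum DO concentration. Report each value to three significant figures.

With k_2/k_d = 1.907 and 1 − D₀(k_2−k_d)/(k_d L₀) = 0.9698,
t_c = ln(1.907 × 0.9698) / (0.433 − 0.227) = ln(1.850) / 0.2060 = 0.6151/0.2060 = 2.986 d.
L(t_c) = L₀ e^(−k_d t_c) = 25.1 × 0.5077 = 12.74 mg/L, and at the critical point k_2 D_c = k_d L, so D_c = (0.227/0.433) × 12.74 = 6.681 mg/L.
Minimum DO = C_s − D_c = 8.45 − 6.681 = 1.769 mg/L.

t_c ≈ 2.99 d; D_c ≈ 6.68 mg/L; min DO ≈ 1.77 mg/L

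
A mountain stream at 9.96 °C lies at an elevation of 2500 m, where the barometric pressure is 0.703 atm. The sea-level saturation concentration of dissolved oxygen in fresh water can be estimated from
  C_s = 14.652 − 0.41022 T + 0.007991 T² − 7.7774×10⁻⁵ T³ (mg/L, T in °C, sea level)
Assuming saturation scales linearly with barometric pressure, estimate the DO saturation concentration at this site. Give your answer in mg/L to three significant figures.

At sea level: C_s = 14.652 − 0.41022×9.96 + 0.007991×9.96² − 7.7774×10⁻⁵×9.96³ = 11.28 mg/L.
Pressure correction: C_s' = 11.28 × 0.703 = 7.931 mg/L.

C_s ≈ 7.93 mg/L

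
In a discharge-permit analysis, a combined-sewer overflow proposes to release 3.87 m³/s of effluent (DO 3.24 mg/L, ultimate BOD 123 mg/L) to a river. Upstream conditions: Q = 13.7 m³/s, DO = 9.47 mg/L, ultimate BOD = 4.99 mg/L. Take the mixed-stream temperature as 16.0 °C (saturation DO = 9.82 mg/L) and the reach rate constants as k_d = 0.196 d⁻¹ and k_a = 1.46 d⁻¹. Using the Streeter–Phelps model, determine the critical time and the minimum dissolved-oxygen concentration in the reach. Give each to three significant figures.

t_c ≈ 1.24 d; minimum DO ≈ 6.56 mg/L

Mixed DO = (13.7×9.47 + 3.87×3.24)/(13.7+3.87) = 142.3/17.57 = 8.098 mg/L.
Mixed L₀ = (13.7×4.99 + 3.87×123)/(17.57) = 544.4/17.57 = 30.98 mg/L.
Initial deficit D₀ = C_s − DO₀ = 9.82 − 8.098 = 1.722 mg/L.
t_c = (1/1.264) ln[(1.46/0.196)(1 − 1.722×1.264/(0.196×30.98))] = 0.7911 × ln(4.779) = 1.237 d.
D_c = (0.196/1.46) × 30.98 × e^(−0.196×1.237) = 0.1342 × 30.98 × 0.7846 = 3.264 mg/L.
Minimum DO = 9.82 − 3.264 = 6.556 mg/L.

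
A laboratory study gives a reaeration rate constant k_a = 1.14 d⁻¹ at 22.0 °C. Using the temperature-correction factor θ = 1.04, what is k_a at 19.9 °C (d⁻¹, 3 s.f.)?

k_a ≈ 1.05 d⁻¹

k_a(T₂) = k_a(T₁) · θ^(T₂−T₁) = 1.14 × 1.04^(19.9−22.0)
= 1.14 × 1.04^-2.10 = 1.14 × 0.9209 = 1.050 d⁻¹.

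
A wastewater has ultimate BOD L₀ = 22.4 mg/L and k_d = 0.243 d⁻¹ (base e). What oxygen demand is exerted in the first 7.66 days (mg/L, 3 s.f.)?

y ≈ 18.9 mg/L

y_t = L₀(1 − e^(−k_d t)) = 22.4 × (1 − e^(−0.243×7.66))
= 22.4 × (1 − 0.1555) = 22.4 × 0.8445 = 18.92 mg/L.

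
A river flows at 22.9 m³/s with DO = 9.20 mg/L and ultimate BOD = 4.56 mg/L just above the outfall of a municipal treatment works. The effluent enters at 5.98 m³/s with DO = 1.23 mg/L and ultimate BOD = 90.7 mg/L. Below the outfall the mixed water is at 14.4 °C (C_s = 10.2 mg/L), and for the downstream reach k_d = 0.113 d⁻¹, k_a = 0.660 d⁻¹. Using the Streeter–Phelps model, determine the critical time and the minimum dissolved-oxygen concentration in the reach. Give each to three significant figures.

t_c ≈ 1.67 d; minimum DO ≈ 7.03 mg/L

Mixed DO = (22.9×9.20 + 5.98×1.23)/(22.9+5.98) = 218.0/28.88 = 7.550 mg/L.
Mixed L₀ = (22.9×4.56 + 5.98×90.7)/(28.88) = 646.8/28.88 = 22.40 mg/L.
Initial deficit D₀ = C_s − DO₀ = 10.2 − 7.550 = 2.650 mg/L.
t_c = (1/0.5470) ln[(0.660/0.113)(1 − 2.650×0.5470/(0.113×22.40))] = 1.828 × ln(2.495) = 1.671 d.
D_c = (0.113/0.660) × 22.40 × e^(−0.113×1.671) = 0.1712 × 22.40 × 0.8279 = 3.175 mg/L.
Minimum DO = 10.2 − 3.175 = 7.025 mg/L.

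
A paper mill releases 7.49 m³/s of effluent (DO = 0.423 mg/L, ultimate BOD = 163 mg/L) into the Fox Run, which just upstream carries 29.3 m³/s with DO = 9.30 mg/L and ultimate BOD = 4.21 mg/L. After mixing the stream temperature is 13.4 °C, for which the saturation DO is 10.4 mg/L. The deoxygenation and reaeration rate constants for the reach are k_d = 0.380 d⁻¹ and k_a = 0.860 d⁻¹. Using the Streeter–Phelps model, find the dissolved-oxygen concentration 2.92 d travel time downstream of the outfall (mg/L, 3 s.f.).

DO ≈ 2.98 mg/L

Mixed DO = (29.3×9.30 + 7.49×0.423)/(29.3+7.49) = 275.7/36.79 = 7.493 mg/L.
Mixed L₀ = (29.3×4.21 + 7.49×163)/(36.79) = 1344/36.79 = 36.54 mg/L.
Initial deficit D₀ = C_s − DO₀ = 10.4 − 7.493 = 2.907 mg/L.
D(2.92) = [0.380×36.54/(0.860−0.380)](e^(−0.380×2.92) − e^(−0.860×2.92)) + 2.907 e^(−0.860×2.92)
= 28.93 × (0.3297 − 0.08117) + 2.907 × 0.08117 = 7.425 mg/L.
DO = 10.4 − 7.425 = 2.975 mg/L.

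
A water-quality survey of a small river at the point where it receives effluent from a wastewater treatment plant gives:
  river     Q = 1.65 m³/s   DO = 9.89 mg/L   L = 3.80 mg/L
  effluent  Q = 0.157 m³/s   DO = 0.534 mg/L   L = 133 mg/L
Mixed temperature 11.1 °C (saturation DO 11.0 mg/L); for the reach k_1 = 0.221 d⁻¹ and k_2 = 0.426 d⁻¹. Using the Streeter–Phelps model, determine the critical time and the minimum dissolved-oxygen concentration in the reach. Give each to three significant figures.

Mixed DO = (1.65×9.89 + 0.157×0.534)/(1.65+0.157) = 16.40/1.807 = 9.077 mg/L.
Mixed L₀ = (1.65×3.80 + 0.157×133)/(1.807) = 27.15/1.807 = 15.03 mg/L.
Initial deficit D₀ = C_s − DO₀ = 11.0 − 9.077 = 1.923 mg/L.
t_c = (1/0.2050) ln[(0.426/0.221)(1 − 1.923×0.2050/(0.221×15.03))] = 4.878 × ln(1.699) = 2.585 d.
D_c = (0.221/0.426) × 15.03 × e^(−0.221×2.585) = 0.5188 × 15.03 × 0.5648 = 4.403 mg/L.
Minimum DO = 11.0 − 4.403 = 6.597 mg/L.

t_c ≈ 2.58 d; minimum DO ≈ 6.60 mg/L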